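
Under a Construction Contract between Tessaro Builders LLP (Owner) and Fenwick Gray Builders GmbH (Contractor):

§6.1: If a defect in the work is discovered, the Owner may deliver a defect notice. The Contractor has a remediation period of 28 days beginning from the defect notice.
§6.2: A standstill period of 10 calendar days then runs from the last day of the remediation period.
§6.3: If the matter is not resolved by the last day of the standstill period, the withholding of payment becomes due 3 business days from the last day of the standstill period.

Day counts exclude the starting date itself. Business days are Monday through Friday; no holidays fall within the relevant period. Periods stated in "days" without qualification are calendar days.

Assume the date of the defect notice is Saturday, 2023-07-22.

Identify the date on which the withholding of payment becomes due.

The last day of the remediation period: 28 calendar days after 2023-07-22 is 2023-08-19.
The last day of the standstill period: 10 calendar days after 2023-08-19 is 2023-08-29.
From Tuesday, 2023-08-29, 3 business days (Aug 30, Aug 31, Sep 1, skipping weekends) brings us to Friday, 2023-09-01, which is the date on which the withholding of payment becomes due.

2023-09-01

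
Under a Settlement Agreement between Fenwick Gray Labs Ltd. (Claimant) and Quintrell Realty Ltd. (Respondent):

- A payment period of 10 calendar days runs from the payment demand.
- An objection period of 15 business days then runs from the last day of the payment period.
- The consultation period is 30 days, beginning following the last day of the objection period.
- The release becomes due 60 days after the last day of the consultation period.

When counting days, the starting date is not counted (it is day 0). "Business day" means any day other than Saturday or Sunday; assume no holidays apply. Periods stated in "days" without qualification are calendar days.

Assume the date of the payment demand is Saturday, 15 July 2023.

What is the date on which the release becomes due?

The last day of the payment period: 10 calendar days after 15 July 2023 is 25 July 2023.
The last day of the objection period: 15 business days after Tuesday, 25 July 2023, skipping weekends — Jul 26, Jul 27, Jul 28, Jul 31, …, Aug 11, Aug 14, Aug 15 — lands on Tuesday, 15 August 2023.
Adding 30 calendar days to 15 August 2023 gives 14 September 2023, which is the last day of the consultation period.
Adding 60 calendar days to 14 September 2023 gives 13 November 2023, which is the date on which the release becomes due.

13 November 2023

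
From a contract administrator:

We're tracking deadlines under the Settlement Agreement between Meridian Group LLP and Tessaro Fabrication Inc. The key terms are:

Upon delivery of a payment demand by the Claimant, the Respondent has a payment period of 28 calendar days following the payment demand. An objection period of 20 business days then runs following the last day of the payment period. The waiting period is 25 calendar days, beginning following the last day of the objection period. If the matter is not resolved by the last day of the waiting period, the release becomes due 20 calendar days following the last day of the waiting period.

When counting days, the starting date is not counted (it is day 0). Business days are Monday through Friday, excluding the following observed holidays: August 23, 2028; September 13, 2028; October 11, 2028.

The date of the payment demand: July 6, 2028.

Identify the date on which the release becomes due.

The last day of the payment period: 28 calendar days after July 6, 2028 is August 3, 2028.
From Thursday, August 3, 2028, 20 business days (Aug 4, Aug 7, Aug 8, Aug 9, …, Aug 30, Aug 31, Sep 1, skipping weekends and the listed holiday on Aug 23) brings us to Friday, September 1, 2028, which is the last day of the objection period.
The last day of the waiting period: 25 calendar days after September 1, 2028 is September 26, 2028.
Adding 20 calendar days to September 26, 2028 gives October 16, 2028, which is the date on which the release becomes due.

October 16, 2028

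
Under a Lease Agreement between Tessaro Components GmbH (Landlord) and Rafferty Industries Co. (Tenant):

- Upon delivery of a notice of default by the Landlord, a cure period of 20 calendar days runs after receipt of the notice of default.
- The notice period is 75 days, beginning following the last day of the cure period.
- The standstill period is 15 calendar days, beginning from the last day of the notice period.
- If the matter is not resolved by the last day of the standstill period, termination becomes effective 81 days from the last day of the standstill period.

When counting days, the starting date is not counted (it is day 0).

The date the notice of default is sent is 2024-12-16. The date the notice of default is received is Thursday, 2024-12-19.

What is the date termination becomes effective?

Adding 20 calendar days to 2024-12-19 gives 2025-01-08, which is the last day of the cure period.
The last day of the notice period: 2025-01-08 + 75 days = 2025-03-24.
Adding 15 calendar days to 2025-03-24 gives 2025-04-08, which is the last day of the standstill period.
The date termination becomes effective: 2025-04-08 + 81 days = 2025-06-28.

2025-06-28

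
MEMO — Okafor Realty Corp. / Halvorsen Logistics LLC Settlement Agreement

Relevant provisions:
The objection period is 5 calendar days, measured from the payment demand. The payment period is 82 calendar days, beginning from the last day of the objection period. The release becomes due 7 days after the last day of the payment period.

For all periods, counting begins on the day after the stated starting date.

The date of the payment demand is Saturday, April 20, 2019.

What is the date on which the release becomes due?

The last day of the objection period: 5 calendar days after April 20, 2019 is April 25, 2019.
Adding 82 calendar days to April 25, 2019 gives July 16, 2019, which is the last day of the payment period.
Adding 7 calendar days to July 16, 2019 gives July 23, 2019, which is the date on which the release becomes due.

July 23, 2019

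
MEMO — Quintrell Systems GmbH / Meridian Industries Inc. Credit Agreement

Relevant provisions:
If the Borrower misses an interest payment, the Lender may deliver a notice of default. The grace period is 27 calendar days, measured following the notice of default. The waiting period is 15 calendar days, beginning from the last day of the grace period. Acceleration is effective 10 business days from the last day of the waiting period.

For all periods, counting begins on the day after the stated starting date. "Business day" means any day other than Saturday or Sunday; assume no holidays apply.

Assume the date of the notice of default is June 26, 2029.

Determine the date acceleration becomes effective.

The last day of the grace period: 27 calendar days after June 26, 2029 is July 23, 2029.
The last day of the waiting period: 15 calendar days after July 23, 2029 is August 7, 2029.
The date acceleration becomes effective: counting 10 business days from Tuesday, August 7, 2029 (Aug 8, Aug 9, Aug 10, Aug 13, Aug 14, Aug 15, Aug 16, Aug 17, Aug 20, Aug 21, skipping weekends) reaches Tuesday, August 21, 2029.

August 21, 2029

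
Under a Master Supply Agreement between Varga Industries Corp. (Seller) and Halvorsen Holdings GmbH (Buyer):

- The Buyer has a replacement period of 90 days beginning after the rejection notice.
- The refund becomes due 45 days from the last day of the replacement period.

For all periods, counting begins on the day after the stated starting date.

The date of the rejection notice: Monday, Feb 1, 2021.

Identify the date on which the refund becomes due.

Jun 16, 2021

Adding 90 calendar days to Feb 1, 2021 gives May 2, 2021, which is the last day of the replacement period.
Adding 45 calendar days to May 2, 2021 gives Jun 16, 2021, which is the date on which the refund becomes due.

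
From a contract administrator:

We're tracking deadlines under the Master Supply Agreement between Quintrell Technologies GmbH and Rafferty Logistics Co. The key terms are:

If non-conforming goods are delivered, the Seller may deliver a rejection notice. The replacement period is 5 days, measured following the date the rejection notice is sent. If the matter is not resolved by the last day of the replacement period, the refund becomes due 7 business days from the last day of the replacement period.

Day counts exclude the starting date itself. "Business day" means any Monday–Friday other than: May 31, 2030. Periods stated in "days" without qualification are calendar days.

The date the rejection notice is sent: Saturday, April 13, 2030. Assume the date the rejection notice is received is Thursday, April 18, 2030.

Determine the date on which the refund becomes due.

April 29, 2030

Adding 5 calendar days to April 13, 2030 gives April 18, 2030, which is the last day of the replacement period.
The date on which the refund becomes due: counting 7 business days from Thursday, April 18, 2030 (Apr 19, Apr 22, Apr 23, Apr 24, Apr 25, Apr 26, Apr 29, skipping weekends) reaches Monday, April 29, 2030.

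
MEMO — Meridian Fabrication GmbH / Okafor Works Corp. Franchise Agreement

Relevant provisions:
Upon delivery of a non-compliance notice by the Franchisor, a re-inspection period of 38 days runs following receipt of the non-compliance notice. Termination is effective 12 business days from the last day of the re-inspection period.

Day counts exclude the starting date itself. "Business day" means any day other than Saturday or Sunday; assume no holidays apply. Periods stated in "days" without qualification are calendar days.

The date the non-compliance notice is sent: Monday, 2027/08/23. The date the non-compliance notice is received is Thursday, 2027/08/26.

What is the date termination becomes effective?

2027/10/19

The last day of the re-inspection period: 2027/08/26 + 38 days = 2027/10/03.
From Sunday, 2027/10/03, 12 business days (Oct 4, Oct 5, Oct 6, Oct 7, …, Oct 15, Oct 18, Oct 19, skipping weekends) brings us to Tuesday, 2027/10/19, which is the date termination becomes effective.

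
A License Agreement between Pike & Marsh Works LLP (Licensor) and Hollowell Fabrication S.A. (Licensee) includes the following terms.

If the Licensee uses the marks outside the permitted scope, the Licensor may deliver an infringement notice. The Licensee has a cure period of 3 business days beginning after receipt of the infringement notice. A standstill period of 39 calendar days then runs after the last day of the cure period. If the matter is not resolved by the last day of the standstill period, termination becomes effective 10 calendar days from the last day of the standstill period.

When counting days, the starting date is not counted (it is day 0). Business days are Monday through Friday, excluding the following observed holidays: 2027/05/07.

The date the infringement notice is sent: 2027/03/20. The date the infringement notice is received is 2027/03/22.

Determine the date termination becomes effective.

2027/05/13

The last day of the cure period: counting 3 business days from Monday, 2027/03/22 (Mar 23, Mar 24, Mar 25, skipping weekends) reaches Thursday, 2027/03/25.
The last day of the standstill period: 39 calendar days after 2027/03/25 is 2027/05/03.
The date termination becomes effective: 2027/05/03 + 10 days = 2027/05/13.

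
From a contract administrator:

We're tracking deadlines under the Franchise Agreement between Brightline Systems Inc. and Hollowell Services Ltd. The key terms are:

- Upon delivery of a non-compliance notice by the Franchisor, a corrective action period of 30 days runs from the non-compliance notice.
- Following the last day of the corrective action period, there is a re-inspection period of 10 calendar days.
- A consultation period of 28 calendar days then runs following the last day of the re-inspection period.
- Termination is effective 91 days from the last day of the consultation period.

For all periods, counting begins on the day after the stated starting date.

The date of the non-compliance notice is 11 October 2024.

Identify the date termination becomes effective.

The last day of the corrective action period: 11 October 2024 + 30 days = 10 November 2024.
Adding 10 calendar days to 10 November 2024 gives 20 November 2024, which is the last day of the re-inspection period.
The last day of the consultation period: 28 calendar days after 20 November 2024 is 18 December 2024.
The date termination becomes effective: 91 calendar days after 18 December 2024 is 19 March 2025.

19 March 2025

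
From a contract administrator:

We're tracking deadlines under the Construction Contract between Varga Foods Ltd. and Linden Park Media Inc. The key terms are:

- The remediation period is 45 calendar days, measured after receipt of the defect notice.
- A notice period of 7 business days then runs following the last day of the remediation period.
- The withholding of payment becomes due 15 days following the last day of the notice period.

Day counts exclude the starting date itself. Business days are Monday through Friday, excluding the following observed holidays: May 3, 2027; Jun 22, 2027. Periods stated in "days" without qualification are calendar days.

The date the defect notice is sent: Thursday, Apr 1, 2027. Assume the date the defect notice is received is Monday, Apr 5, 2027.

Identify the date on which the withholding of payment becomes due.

Jun 15, 2027

The last day of the remediation period: 45 calendar days after Apr 5, 2027 is May 20, 2027.
The last day of the notice period: counting 7 business days from Thursday, May 20, 2027 (May 21, May 24, May 25, May 26, May 27, May 28, May 31, skipping weekends) reaches Monday, May 31, 2027.
The date on which the withholding of payment becomes due: 15 calendar days after May 31, 2027 is Jun 15, 2027.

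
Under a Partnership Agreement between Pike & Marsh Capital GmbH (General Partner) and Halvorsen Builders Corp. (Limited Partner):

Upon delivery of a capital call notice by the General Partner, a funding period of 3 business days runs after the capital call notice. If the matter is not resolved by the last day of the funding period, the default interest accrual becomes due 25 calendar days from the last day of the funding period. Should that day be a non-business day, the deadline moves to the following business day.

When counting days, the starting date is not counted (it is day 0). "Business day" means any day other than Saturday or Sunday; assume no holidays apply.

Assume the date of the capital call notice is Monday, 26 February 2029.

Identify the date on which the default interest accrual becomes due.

26 March 2029

From Monday, 26 February 2029, 3 business days (Feb 27, Feb 28, Mar 1, skipping weekends) brings us to Thursday, 1 March 2029, which is the last day of the funding period.
The date on which the default interest accrual becomes due: 1 March 2029 + 25 days = 26 March 2029. 26 March 2029 is a Monday, so no roll-forward applies.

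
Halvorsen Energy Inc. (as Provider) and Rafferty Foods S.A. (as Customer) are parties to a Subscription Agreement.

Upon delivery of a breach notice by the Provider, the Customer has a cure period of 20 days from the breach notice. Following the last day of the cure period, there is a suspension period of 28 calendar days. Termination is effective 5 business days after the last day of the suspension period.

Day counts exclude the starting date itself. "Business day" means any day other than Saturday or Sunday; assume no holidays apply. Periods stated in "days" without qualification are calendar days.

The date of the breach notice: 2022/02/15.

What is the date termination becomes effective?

The last day of the cure period: 2022/02/15 + 20 days = 2022/03/07.
Adding 28 calendar days to 2022/03/07 gives 2022/04/04, which is the last day of the suspension period.
The date termination becomes effective: counting 5 business days from Monday, 2022/04/04 (Apr 5, Apr 6, Apr 7, Apr 8, Apr 11, skipping weekends) reaches Monday, 2022/04/11.

2022/04/11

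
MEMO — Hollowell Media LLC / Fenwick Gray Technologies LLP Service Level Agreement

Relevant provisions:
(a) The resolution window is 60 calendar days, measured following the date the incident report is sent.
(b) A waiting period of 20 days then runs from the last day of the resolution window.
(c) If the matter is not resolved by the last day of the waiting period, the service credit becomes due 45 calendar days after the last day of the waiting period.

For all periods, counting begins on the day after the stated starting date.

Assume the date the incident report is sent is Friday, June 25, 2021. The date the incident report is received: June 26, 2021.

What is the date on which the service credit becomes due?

The last day of the resolution window: 60 calendar days after June 25, 2021 is August 24, 2021.
Adding 20 calendar days to August 24, 2021 gives September 13, 2021, which is the last day of the waiting period.
The date on which the service credit becomes due: September 13, 2021 + 45 days = October 28, 2021.

October 28, 2021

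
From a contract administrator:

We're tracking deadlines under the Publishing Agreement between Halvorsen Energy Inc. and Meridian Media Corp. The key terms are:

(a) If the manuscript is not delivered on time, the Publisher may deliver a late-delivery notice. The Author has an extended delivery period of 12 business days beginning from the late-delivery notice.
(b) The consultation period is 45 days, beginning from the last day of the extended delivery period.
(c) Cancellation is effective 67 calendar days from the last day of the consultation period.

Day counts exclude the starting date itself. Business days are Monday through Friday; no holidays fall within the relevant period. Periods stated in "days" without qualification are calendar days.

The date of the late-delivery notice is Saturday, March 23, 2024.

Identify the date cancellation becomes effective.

The last day of the extended delivery period: 12 business days after Saturday, March 23, 2024, skipping weekends — Mar 25, Mar 26, Mar 27, Mar 28, …, Apr 5, Apr 8, Apr 9 — lands on Tuesday, April 9, 2024.
Adding 45 calendar days to April 9, 2024 gives May 24, 2024, which is the last day of the consultation period.
The date cancellation becomes effective: 67 calendar days after May 24, 2024 is July 30, 2024.

July 30, 2024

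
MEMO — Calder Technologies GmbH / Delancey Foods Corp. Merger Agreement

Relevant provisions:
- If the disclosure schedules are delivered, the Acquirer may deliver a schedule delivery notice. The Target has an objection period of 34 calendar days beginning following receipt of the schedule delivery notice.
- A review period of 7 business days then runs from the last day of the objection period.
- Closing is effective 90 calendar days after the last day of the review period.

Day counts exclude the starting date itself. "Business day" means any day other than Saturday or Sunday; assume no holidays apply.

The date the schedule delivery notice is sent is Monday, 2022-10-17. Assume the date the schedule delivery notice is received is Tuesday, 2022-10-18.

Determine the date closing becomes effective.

2023-02-28

The last day of the objection period: 34 calendar days after 2022-10-18 is 2022-11-21.
From Monday, 2022-11-21, 7 business days (Nov 22, Nov 23, Nov 24, Nov 25, Nov 28, Nov 29, Nov 30, skipping weekends) brings us to Wednesday, 2022-11-30, which is the last day of the review period.
Adding 90 calendar days to 2022-11-30 gives 2023-02-28, which is the date closing becomes effective.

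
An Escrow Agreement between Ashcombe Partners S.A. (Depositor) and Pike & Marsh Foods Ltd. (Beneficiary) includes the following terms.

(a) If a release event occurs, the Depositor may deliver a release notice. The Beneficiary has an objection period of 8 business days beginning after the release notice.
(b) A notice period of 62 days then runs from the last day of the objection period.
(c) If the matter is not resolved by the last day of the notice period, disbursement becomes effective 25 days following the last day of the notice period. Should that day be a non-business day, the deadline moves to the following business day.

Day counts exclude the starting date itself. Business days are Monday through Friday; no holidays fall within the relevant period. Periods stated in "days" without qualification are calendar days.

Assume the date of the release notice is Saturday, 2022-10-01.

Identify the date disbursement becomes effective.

The last day of the objection period: counting 8 business days from Saturday, 2022-10-01 (Oct 3, Oct 4, Oct 5, Oct 6, Oct 7, Oct 10, Oct 11, Oct 12, skipping weekends) reaches Wednesday, 2022-10-12.
The last day of the notice period: 2022-10-12 + 62 days = 2022-12-13.
The date disbursement becomes effective: 2022-12-13 + 25 days = 2023-01-07. That falls on a Saturday, so it rolls to the next business day, Monday, 2023-01-09.

2023-01-09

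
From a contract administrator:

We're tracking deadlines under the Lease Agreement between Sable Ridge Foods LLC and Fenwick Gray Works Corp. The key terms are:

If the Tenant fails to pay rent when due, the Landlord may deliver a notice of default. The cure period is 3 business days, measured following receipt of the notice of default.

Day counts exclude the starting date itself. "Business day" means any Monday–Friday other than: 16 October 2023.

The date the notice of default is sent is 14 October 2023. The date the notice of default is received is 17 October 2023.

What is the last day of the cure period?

20 October 2023

From Tuesday, 17 October 2023, 3 business days (Oct 18, Oct 19, Oct 20, skipping weekends) brings us to Friday, 20 October 2023, which is the last day of the cure period.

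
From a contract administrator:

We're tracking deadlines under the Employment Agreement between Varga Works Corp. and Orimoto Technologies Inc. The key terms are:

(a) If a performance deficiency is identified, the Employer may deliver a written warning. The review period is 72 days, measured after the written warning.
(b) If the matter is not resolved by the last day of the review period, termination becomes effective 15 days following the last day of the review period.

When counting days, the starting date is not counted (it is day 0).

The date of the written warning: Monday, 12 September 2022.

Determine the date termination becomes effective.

The last day of the review period: 12 September 2022 + 72 days = 23 November 2022.
The date termination becomes effective: 23 November 2022 + 15 days = 8 December 2022.

8 December 2022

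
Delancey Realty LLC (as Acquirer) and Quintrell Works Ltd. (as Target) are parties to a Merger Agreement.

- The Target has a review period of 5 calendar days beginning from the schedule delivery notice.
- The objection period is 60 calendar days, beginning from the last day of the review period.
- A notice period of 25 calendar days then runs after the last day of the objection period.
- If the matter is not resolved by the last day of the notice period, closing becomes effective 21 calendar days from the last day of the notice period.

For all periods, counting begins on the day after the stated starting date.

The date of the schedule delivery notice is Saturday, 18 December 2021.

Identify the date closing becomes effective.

8 April 2022

The last day of the review period: 18 December 2021 + 5 days = 23 December 2021.
The last day of the objection period: 23 December 2021 + 60 days = 21 February 2022.
Adding 25 calendar days to 21 February 2022 gives 18 March 2022, which is the last day of the notice period.
Adding 21 calendar days to 18 March 2022 gives 8 April 2022, which is the date closing becomes effective.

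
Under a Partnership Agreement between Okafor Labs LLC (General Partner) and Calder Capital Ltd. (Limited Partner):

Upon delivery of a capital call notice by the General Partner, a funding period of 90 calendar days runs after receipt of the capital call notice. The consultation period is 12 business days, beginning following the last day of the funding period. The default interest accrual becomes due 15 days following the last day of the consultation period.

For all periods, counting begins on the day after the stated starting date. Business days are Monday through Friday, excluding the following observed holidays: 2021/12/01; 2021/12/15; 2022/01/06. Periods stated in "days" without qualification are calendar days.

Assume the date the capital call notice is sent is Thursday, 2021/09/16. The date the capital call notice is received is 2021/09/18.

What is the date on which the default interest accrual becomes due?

The last day of the funding period: 2021/09/18 + 90 days = 2021/12/17.
The last day of the consultation period: counting 12 business days from Friday, 2021/12/17 (Dec 20, Dec 21, Dec 22, Dec 23, …, Dec 31, Jan 3, Jan 4, skipping weekends) reaches Tuesday, 2022/01/04.
Adding 15 calendar days to 2022/01/04 gives 2022/01/19, which is the date on which the default interest accrual becomes due.

2022/01/19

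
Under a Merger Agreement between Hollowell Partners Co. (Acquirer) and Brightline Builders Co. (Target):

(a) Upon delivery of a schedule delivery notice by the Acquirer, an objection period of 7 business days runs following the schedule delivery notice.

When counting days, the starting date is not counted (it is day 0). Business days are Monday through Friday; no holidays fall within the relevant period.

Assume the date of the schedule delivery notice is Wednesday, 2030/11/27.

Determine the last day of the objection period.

From Wednesday, 2030/11/27, 7 business days (Nov 28, Nov 29, Dec 2, Dec 3, Dec 4, Dec 5, Dec 6, skipping weekends) brings us to Friday, 2030/12/06, which is the last day of the objection period.

2030/12/06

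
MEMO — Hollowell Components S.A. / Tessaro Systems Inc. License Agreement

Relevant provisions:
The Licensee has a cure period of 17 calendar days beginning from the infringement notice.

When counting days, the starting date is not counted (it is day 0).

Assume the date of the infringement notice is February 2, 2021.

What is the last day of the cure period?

February 19, 2021

The last day of the cure period: February 2, 2021 + 17 days = February 19, 2021.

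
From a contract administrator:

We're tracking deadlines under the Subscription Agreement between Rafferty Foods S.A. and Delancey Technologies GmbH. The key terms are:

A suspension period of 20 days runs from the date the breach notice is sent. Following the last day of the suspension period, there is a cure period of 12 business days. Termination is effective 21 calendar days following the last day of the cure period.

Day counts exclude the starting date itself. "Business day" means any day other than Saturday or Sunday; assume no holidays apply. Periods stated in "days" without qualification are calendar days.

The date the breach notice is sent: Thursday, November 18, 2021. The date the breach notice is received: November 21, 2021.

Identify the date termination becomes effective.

January 14, 2022

The last day of the suspension period: November 18, 2021 + 20 days = December 8, 2021.
The last day of the cure period: 12 business days after Wednesday, December 8, 2021, skipping weekends — Dec 9, Dec 10, Dec 13, Dec 14, …, Dec 22, Dec 23, Dec 24 — lands on Friday, December 24, 2021.
The date termination becomes effective: December 24, 2021 + 21 days = January 14, 2022.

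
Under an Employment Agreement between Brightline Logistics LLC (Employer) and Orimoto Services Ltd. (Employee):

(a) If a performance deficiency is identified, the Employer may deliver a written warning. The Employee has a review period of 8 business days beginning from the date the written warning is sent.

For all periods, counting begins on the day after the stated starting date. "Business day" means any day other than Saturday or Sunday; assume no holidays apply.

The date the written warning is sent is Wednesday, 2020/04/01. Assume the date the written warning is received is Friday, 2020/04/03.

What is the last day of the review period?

The last day of the review period: 8 business days after Wednesday, 2020/04/01, skipping weekends — Apr 2, Apr 3, Apr 6, Apr 7, Apr 8, Apr 9, Apr 10, Apr 13 — lands on Monday, 2020/04/13.

2020/04/13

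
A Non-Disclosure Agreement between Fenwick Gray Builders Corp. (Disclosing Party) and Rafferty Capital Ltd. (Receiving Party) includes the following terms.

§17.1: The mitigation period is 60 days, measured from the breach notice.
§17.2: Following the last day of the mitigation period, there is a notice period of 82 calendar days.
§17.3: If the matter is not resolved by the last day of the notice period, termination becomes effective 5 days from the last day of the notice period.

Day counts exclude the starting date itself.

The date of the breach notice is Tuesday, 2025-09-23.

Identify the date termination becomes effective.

2026-02-17

The last day of the mitigation period: 60 calendar days after 2025-09-23 is 2025-11-22.
Adding 82 calendar days to 2025-11-22 gives 2026-02-12, which is the last day of the notice period.
Adding 5 calendar days to 2026-02-12 gives 2026-02-17, which is the date termination becomes effective.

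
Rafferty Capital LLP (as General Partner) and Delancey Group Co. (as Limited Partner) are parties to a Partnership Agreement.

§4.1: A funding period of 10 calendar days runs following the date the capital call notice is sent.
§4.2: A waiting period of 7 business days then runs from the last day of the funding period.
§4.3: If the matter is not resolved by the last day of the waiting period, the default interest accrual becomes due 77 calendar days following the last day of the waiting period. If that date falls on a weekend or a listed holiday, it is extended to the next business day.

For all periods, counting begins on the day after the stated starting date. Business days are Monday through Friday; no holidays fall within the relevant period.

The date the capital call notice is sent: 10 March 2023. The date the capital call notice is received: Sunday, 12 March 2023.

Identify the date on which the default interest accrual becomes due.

Adding 10 calendar days to 10 March 2023 gives 20 March 2023, which is the last day of the funding period.
The last day of the waiting period: 7 business days after Monday, 20 March 2023, skipping weekends — Mar 21, Mar 22, Mar 23, Mar 24, Mar 27, Mar 28, Mar 29 — lands on Wednesday, 29 March 2023.
Adding 77 calendar days to 29 March 2023 gives 14 June 2023, which is the date on which the default interest accrual becomes due. 14 June 2023 is a Wednesday, so no roll-forward applies.

14 June 2023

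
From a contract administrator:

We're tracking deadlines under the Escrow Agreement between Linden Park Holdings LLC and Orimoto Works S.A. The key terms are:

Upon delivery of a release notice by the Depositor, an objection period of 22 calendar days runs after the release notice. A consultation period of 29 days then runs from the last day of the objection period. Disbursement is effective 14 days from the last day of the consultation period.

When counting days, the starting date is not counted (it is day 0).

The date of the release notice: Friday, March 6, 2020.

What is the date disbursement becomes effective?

May 10, 2020

The last day of the objection period: March 6, 2020 + 22 days = March 28, 2020.
Adding 29 calendar days to March 28, 2020 gives April 26, 2020, which is the last day of the consultation period.
The date disbursement becomes effective: 14 calendar days after April 26, 2020 is May 10, 2020.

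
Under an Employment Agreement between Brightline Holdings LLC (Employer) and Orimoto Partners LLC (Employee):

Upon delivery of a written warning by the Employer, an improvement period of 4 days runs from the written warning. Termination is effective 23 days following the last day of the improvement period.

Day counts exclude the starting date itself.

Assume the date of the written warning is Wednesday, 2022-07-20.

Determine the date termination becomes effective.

The last day of the improvement period: 4 calendar days after 2022-07-20 is 2022-07-24.
The date termination becomes effective: 2022-07-24 + 23 days = 2022-08-16.

2022-08-16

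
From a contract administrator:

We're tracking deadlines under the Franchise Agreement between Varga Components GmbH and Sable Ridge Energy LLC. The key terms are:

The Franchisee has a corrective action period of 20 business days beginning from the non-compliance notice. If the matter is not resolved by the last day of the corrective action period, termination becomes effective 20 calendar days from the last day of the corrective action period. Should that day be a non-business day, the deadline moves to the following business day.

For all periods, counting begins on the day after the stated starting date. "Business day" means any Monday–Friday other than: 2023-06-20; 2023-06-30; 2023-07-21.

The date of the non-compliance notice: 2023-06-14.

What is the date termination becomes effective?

From Wednesday, 2023-06-14, 20 business days (Jun 15, Jun 16, Jun 19, Jun 21, …, Jul 12, Jul 13, Jul 14, skipping weekends and the listed holidays on Jun 20, Jun 30) brings us to Friday, 2023-07-14, which is the last day of the corrective action period.
The date termination becomes effective: 2023-07-14 + 20 days = 2023-08-03. 2023-08-03 is a Thursday and is not a listed holiday, so no roll-forward applies.

2023-08-03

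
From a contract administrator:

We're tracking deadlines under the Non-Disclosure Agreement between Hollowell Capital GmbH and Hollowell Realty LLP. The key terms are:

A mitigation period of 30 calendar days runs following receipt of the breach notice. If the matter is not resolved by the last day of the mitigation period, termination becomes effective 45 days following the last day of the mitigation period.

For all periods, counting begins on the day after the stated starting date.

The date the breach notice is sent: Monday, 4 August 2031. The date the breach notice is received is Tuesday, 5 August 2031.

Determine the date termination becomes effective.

19 October 2031

The last day of the mitigation period: 30 calendar days after 5 August 2031 is 4 September 2031.
The date termination becomes effective: 4 September 2031 + 45 days = 19 October 2031.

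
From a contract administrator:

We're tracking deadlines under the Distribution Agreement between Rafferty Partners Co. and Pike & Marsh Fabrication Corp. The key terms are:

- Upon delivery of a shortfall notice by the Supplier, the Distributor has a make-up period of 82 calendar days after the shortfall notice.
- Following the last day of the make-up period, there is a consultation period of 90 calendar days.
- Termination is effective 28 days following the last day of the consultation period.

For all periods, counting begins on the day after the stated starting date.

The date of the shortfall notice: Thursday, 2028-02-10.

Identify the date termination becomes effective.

2028-08-28

The last day of the make-up period: 82 calendar days after 2028-02-10 is 2028-05-02.
Adding 90 calendar days to 2028-05-02 gives 2028-07-31, which is the last day of the consultation period.
The date termination becomes effective: 28 calendar days after 2028-07-31 is 2028-08-28.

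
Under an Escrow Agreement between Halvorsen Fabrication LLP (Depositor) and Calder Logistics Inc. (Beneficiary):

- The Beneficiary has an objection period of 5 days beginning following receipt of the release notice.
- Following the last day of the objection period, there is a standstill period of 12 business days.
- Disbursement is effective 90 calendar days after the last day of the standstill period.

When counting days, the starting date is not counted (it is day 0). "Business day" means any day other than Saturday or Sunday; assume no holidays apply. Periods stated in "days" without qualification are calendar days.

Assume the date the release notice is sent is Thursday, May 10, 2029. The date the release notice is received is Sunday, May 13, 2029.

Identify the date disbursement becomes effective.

Adding 5 calendar days to May 13, 2029 gives May 18, 2029, which is the last day of the objection period.
The last day of the standstill period: counting 12 business days from Friday, May 18, 2029 (May 21, May 22, May 23, May 24, …, Jun 1, Jun 4, Jun 5, skipping weekends) reaches Tuesday, June 5, 2029.
The date disbursement becomes effective: June 5, 2029 + 90 days = September 3, 2029.

September 3, 2029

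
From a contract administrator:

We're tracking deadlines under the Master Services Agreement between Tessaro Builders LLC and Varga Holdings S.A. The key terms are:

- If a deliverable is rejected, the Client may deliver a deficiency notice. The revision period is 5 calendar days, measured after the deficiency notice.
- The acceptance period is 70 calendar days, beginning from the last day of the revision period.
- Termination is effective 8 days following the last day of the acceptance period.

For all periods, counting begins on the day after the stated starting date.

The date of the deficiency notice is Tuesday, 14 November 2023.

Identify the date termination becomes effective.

The last day of the revision period: 5 calendar days after 14 November 2023 is 19 November 2023.
Adding 70 calendar days to 19 November 2023 gives 28 January 2024, which is the last day of the acceptance period.
Adding 8 calendar days to 28 January 2024 gives 5 February 2024, which is the date termination becomes effective.

5 February 2024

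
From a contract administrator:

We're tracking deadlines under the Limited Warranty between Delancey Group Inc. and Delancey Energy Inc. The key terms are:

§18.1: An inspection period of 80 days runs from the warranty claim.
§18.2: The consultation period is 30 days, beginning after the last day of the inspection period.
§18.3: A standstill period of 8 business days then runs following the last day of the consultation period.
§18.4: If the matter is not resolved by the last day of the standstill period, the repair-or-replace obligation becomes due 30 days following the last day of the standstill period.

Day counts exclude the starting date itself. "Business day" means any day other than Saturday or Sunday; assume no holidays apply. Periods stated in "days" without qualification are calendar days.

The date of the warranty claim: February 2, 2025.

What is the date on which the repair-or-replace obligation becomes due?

The last day of the inspection period: February 2, 2025 + 80 days = April 23, 2025.
Adding 30 calendar days to April 23, 2025 gives May 23, 2025, which is the last day of the consultation period.
From Friday, May 23, 2025, 8 business days (May 26, May 27, May 28, May 29, May 30, Jun 2, Jun 3, Jun 4, skipping weekends) brings us to Wednesday, June 4, 2025, which is the last day of the standstill period.
The date on which the repair-or-replace obligation becomes due: June 4, 2025 + 30 days = July 4, 2025.

July 4, 2025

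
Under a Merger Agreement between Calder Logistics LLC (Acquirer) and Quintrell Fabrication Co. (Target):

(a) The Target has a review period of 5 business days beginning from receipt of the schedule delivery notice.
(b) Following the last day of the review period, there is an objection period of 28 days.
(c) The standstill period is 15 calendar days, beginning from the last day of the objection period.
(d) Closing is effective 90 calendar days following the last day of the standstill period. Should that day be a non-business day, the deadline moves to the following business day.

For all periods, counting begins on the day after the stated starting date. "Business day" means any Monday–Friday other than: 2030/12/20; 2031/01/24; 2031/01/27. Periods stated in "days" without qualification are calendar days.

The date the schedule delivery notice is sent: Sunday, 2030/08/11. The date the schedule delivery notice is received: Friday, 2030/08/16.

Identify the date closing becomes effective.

The last day of the review period: 5 business days after Friday, 2030/08/16, skipping weekends — Aug 19, Aug 20, Aug 21, Aug 22, Aug 23 — lands on Friday, 2030/08/23.
The last day of the objection period: 2030/08/23 + 28 days = 2030/09/20.
Adding 15 calendar days to 2030/09/20 gives 2030/10/05, which is the last day of the standstill period.
Adding 90 calendar days to 2030/10/05 gives 2031/01/03, which is the date closing becomes effective. 2031/01/03 is a Friday and is not a listed holiday, so no roll-forward applies.

2031/01/03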